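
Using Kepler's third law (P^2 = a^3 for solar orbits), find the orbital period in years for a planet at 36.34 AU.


P = a^(3/2) = 36.34^1.5 = 219.0672

219.0672 years


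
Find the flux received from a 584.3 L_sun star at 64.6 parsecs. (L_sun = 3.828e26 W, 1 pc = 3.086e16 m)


F = L / (4*pi*d^2) = 2.237e+29 / (4*pi*(1.994e+18)^2) = 4.479e-09

4.479e-09 W/m^2


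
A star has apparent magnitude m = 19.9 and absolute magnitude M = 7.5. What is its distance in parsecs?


d = 10^((m - M + 5)/5) = 10^((19.9 - 7.5 + 5)/5) = 3019.9517

3019.9517 pc


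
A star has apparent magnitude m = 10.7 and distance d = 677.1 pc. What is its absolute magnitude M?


M = m - 5*log10(d) + 5 = 10.7 - 5*log10(677.1) + 5 = 1.5467

1.5467


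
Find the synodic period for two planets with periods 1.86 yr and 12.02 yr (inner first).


1/P_syn = |1/P1 - 1/P2| = |1/1.86 - 1/12.02| => P_syn = 2.2005

2.2005 years


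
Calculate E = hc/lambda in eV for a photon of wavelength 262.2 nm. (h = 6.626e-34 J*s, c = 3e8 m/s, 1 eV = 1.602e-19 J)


E = hc/lambda = 6.626e-34 * 3e8 / 2.622e-07 = 7.581e-19 J = 4.7324 eV

4.7324 eV


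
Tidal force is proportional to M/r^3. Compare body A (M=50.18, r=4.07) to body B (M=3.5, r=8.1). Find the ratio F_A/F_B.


Ratio = (M1/r1^3) / (M2/r2^3) = (50.18/4.07^3) / (3.5/8.1^3) = 113.0146

113.0146


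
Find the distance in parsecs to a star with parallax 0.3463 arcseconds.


d = 1/p = 1/0.3463 = 2.8877

2.8877 pc


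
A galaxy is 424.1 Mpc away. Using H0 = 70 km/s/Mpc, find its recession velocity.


v = H0 * d = 70 * 424.1 = 29687.0

29687.0 km/s


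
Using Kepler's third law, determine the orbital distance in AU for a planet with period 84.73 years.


a = P^(2/3) = 84.73^(2/3) = 19.2912

19.2912 AU


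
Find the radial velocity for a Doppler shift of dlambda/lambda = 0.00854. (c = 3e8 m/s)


v = (dlambda/lambda) * c = 0.00854 * 3e8 = 2.562e+06

2.562e+06 m/s


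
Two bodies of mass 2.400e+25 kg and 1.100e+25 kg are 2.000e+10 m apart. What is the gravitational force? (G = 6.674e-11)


F = G*m1*m2/r^2 = 6.674e-11 * 2.400e+25 * 1.100e+25 / (2.000e+10)^2 = 6.674e-11 * 2.640e+50 / 4.000e+20 = 4.405e+19

4.405e+19 N


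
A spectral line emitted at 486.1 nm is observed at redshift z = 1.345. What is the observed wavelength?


lam_obs = lam_emit * (1 + z) = 486.1 * (1 + 1.345) = 1139.9045

1139.9045 nm


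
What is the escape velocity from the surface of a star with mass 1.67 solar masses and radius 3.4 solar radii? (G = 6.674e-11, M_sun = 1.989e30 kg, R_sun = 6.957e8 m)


M = 1.67 * 1.989e30 kg = 3.32163e+30 kg; R = 3.4 * 6.957e8 m = 2.36538e+09 m. v_esc = sqrt(2GM/R) = sqrt(2 * 6.674e-11 * 3.32163e+30 / 2.36538e+09) = 432945.5358

432945.5358 m/s


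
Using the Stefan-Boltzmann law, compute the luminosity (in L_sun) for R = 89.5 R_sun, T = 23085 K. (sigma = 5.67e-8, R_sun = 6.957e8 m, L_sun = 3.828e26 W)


R = 89.5 * 6.957e8 m = 6.226515e+10 m. L = 4*pi*R^2*sigma*T^4 = 4*pi*(6.226515e+10)^2 * 5.67e-8 * 23085^4 = 7.845172834e+32 W. L/L_sun = 7.845172834e+32 / 3.828e26 = 2.049e+06

2.049e+06 L_sun


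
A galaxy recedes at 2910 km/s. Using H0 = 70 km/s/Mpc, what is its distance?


d = v / H0 = 2910 / 70 = 41.5714

41.5714 Mpc


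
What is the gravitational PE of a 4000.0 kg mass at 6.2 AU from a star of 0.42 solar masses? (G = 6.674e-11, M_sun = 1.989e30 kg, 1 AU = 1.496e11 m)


M = 0.42 * 1.989e30 kg = 8.3538e+29 kg; r = 6.2 AU * 1.496e11 m/AU = 9.2752e+11 m. U = -GM*m/r = -(6.674e-11 * 8.3538e+29 * 4000.0) / 9.2752e+11 = -2.404e+11

-2.404e+11 J


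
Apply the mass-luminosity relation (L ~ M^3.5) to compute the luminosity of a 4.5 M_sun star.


L/L_sun = (M/M_sun)^3.5 = 4.5^3.5 = 193.3053

193.3053 L_sun


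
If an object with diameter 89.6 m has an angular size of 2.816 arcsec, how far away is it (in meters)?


D = size / theta_rad, theta_rad = 2.816 * pi/(180*3600) = 1.365e-05, D = 6.563e+06

6.563e+06 m


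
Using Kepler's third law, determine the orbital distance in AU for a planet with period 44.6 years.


a = P^(2/3) = 44.6^(2/3) = 12.5764

12.5764 AU


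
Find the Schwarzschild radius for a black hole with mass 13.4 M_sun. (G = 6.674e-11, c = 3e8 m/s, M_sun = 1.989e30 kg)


M = 13.4 * 1.989e30 kg = 2.66526e+31 kg. rs = 2GM/c^2 = 2 * 6.674e-11 * 2.66526e+31 / (3e8)^2 = 39528.7672

39528.7672 m


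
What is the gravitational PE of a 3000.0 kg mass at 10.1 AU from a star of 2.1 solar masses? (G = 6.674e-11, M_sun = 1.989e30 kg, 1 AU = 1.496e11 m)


M = 2.1 * 1.989e30 kg = 4.1769e+30 kg; r = 10.1 AU * 1.496e11 m/AU = 1.51096e+12 m. U = -GM*m/r = -(6.674e-11 * 4.1769e+30 * 3000.0) / 1.51096e+12 = -5.535e+11

-5.535e+11 J


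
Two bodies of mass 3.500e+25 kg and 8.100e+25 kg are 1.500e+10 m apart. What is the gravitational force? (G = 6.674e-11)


F = G*m1*m2/r^2 = 6.674e-11 * 3.500e+25 * 8.100e+25 / (1.500e+10)^2 = 6.674e-11 * 2.835e+51 / 2.250e+20 = 8.409e+20

8.409e+20 N


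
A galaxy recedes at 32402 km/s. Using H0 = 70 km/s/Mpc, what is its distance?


d = v / H0 = 32402 / 70 = 462.8857

462.8857 Mpc


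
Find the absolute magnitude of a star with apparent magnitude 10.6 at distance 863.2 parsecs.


M = m - 5*log10(d) + 5 = 10.6 - 5*log10(863.2) + 5 = 0.9194

0.9194


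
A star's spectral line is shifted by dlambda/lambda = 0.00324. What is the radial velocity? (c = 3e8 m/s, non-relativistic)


v = (dlambda/lambda) * c = 0.00324 * 3e8 = 972000.0

972000.0 m/s


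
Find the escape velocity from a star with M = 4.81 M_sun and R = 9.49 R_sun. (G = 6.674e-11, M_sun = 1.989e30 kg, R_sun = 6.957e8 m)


M = 4.81 * 1.989e30 kg = 9.56709e+30 kg; R = 9.49 * 6.957e8 m = 6.602193e+09 m. v_esc = sqrt(2GM/R) = sqrt(2 * 6.674e-11 * 9.56709e+30 / 6.602193e+09) = 439798.6793

439798.6793 m/s


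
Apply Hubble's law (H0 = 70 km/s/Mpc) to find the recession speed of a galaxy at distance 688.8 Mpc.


v = H0 * d = 70 * 688.8 = 48216.0

48216.0 km/s


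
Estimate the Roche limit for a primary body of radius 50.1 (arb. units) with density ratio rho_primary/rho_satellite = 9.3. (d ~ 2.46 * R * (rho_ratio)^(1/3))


d_Roche = 2.46 * 50.1 * 9.3^(1/3) = 259.1794

259.1794


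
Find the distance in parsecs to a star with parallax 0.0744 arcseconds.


d = 1/p = 1/0.0744 = 13.4409

13.4409 pc


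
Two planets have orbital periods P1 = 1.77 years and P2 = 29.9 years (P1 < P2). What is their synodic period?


1/P_syn = |1/P1 - 1/P2| = |1/1.77 - 1/29.9| => P_syn = 1.8814

1.8814 years


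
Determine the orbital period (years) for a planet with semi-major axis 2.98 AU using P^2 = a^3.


P = a^(3/2) = 2.98^1.5 = 5.1443

5.1443 years


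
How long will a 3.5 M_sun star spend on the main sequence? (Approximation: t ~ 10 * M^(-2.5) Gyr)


t = 10 * M^(-2.5) = 10 * 3.5^(-2.5) = 0.4363

0.4363 Gyr


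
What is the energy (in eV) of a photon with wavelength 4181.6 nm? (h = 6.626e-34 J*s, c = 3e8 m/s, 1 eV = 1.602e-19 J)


E = hc/lambda = 6.626e-34 * 3e8 / 4.182e-06 = 4.754e-20 J = 0.2967 eV

0.2967 eV


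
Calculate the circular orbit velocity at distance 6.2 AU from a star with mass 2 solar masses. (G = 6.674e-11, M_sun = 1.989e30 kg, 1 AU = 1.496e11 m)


v = sqrt(GM/r) = sqrt(6.674e-11 * 3.978e+30 / 9.275e+11) = 16918.5777

16918.5777 m/s


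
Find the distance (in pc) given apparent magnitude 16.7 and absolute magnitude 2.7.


d = 10^((m - M + 5)/5) = 10^((16.7 - 2.7 + 5)/5) = 6309.5734

6309.5734 pc


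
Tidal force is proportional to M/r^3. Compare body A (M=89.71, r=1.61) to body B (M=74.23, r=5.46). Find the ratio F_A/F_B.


Ratio = (M1/r1^3) / (M2/r2^3) = (89.71/1.61^3) / (74.23/5.46^3) = 47.137

47.137


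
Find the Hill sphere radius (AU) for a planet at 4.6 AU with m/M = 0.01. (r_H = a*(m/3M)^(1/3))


r_H = a * (m/3M)^(1/3) = 4.6 * (0.01/3)^(1/3) = 0.6871

0.6871 AU


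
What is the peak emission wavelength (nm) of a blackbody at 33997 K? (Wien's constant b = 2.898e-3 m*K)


lam_max = b / T = 2.898e-3 / 33997 = 8.524e-08 m = 85.2428 nm

85.2428 nm


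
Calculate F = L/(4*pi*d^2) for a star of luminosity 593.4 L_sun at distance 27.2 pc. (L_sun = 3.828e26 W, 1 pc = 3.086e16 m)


F = L / (4*pi*d^2) = 2.272e+29 / (4*pi*(8.394e+17)^2) = 2.566e-08

2.566e-08 W/m^2


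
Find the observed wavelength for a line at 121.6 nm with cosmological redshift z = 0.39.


lam_obs = lam_emit * (1 + z) = 121.6 * (1 + 0.39) = 169.024

169.024 nm


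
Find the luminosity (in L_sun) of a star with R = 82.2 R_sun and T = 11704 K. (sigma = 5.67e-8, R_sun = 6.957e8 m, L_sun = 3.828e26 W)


R = 82.2 * 6.957e8 m = 5.718654e+10 m. L = 4*pi*R^2*sigma*T^4 = 4*pi*(5.718654e+10)^2 * 5.67e-8 * 11704^4 = 4.372379175e+31 W. L/L_sun = 4.372379175e+31 / 3.828e26 = 114220.9816

114220.9816 L_sun


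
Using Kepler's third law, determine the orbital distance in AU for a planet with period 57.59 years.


a = P^(2/3) = 57.59^(2/3) = 14.913

14.913 AU


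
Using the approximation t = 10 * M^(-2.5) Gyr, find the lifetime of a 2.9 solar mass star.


t = 10 * M^(-2.5) = 10 * 2.9^(-2.5) = 0.6982

0.6982 Gyr


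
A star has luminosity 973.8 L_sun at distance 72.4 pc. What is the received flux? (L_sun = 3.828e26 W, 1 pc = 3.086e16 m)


F = L / (4*pi*d^2) = 3.728e+29 / (4*pi*(2.234e+18)^2) = 5.942e-09

5.942e-09 W/m^2


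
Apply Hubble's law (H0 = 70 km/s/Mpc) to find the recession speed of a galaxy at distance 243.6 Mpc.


v = H0 * d = 70 * 243.6 = 17052.0

17052.0 km/s


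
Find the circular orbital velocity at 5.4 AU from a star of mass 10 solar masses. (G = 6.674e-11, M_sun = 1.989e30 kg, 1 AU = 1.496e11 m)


v = sqrt(GM/r) = sqrt(6.674e-11 * 1.989e+31 / 8.078e+11) = 40536.6463

40536.6463 m/s


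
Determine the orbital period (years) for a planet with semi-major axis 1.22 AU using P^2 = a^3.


P = a^(3/2) = 1.22^1.5 = 1.3475

1.3475 years


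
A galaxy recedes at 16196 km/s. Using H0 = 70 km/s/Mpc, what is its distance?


d = v / H0 = 16196 / 70 = 231.3714

231.3714 Mpc


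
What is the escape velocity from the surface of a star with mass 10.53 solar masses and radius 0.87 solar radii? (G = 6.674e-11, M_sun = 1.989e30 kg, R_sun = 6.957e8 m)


M = 10.53 * 1.989e30 kg = 2.094417e+31 kg; R = 0.87 * 6.957e8 m = 6.05259e+08 m. v_esc = sqrt(2GM/R) = sqrt(2 * 6.674e-11 * 2.094417e+31 / 6.05259e+08) = 2.149e+06

2.149e+06 m/s


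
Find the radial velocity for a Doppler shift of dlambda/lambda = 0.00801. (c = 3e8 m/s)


v = (dlambda/lambda) * c = 0.00801 * 3e8 = 2.403e+06

2.403e+06 m/s


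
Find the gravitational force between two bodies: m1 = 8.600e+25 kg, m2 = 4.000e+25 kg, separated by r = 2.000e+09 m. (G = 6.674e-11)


F = G*m1*m2/r^2 = 6.674e-11 * 8.600e+25 * 4.000e+25 / (2.000e+09)^2 = 6.674e-11 * 3.440e+51 / 4.000e+18 = 5.740e+22

5.740e+22 N


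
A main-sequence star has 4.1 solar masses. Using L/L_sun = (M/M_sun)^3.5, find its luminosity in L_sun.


L/L_sun = (M/M_sun)^3.5 = 4.1^3.5 = 139.5544

139.5544 L_sun


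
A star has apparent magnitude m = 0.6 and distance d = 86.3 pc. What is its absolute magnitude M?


M = m - 5*log10(d) + 5 = 0.6 - 5*log10(86.3) + 5 = -4.0801

-4.0801


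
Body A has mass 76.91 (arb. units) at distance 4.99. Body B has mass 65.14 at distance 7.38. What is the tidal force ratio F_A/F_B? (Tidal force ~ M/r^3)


Ratio = (M1/r1^3) / (M2/r2^3) = (76.91/4.99^3) / (65.14/7.38^3) = 3.8195

3.8195


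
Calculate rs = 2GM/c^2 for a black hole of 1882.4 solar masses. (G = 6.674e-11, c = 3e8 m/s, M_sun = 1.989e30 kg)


M = 1882.4 * 1.989e30 kg = 3.7440936e+33 kg. rs = 2GM/c^2 = 2 * 6.674e-11 * 3.7440936e+33 / (3e8)^2 = 5.553e+06

5.553e+06 m


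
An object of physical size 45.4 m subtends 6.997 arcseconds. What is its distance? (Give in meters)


D = size / theta_rad, theta_rad = 6.997 * pi/(180*3600) = 3.392e-05, D = 1.338e+06

1.338e+06 m


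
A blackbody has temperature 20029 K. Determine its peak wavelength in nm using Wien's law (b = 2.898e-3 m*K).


lam_max = b / T = 2.898e-3 / 20029 = 1.447e-07 m = 144.6902 nm

144.6902 nm


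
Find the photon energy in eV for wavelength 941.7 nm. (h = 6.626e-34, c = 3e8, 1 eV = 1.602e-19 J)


E = hc/lambda = 6.626e-34 * 3e8 / 9.417e-07 = 2.111e-19 J = 1.3176 eV

1.3176 eV


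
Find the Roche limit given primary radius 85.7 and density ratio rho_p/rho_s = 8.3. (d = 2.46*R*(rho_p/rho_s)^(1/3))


d_Roche = 2.46 * 85.7 * 8.3^(1/3) = 426.85

426.85


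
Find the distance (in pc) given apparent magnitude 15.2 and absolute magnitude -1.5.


d = 10^((m - M + 5)/5) = 10^((15.2 - -1.5 + 5)/5) = 21877.6162

21877.6162 pc


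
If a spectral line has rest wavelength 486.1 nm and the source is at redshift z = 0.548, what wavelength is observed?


lam_obs = lam_emit * (1 + z) = 486.1 * (1 + 0.548) = 752.4828

752.4828 nm


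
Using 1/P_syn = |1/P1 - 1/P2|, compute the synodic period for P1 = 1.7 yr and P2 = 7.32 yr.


1/P_syn = |1/P1 - 1/P2| = |1/1.7 - 1/7.32| => P_syn = 2.2142

2.2142 years


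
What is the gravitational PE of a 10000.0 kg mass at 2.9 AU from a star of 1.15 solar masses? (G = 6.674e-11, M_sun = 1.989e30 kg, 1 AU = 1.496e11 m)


M = 1.15 * 1.989e30 kg = 2.28735e+30 kg; r = 2.9 AU * 1.496e11 m/AU = 4.3384e+11 m. U = -GM*m/r = -(6.674e-11 * 2.28735e+30 * 10000.0) / 4.3384e+11 = -3.519e+12

-3.519e+12 J


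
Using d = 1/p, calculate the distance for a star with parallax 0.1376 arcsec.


d = 1/p = 1/0.1376 = 7.2674

7.2674 pc


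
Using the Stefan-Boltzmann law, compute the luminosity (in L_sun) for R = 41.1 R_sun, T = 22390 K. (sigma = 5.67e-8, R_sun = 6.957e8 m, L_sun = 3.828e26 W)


R = 41.1 * 6.957e8 m = 2.859327e+10 m. L = 4*pi*R^2*sigma*T^4 = 4*pi*(2.859327e+10)^2 * 5.67e-8 * 22390^4 = 1.463986081e+32 W. L/L_sun = 1.463986081e+32 / 3.828e26 = 382441.505

382441.505 L_sun


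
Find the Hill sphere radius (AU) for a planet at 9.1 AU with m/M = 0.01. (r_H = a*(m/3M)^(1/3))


r_H = a * (m/3M)^(1/3) = 9.1 * (0.01/3)^(1/3) = 1.3594

1.3594 AU


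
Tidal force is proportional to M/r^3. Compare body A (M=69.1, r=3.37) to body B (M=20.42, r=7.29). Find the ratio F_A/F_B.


Ratio = (M1/r1^3) / (M2/r2^3) = (69.1/3.37^3) / (20.42/7.29^3) = 34.2543

34.2543


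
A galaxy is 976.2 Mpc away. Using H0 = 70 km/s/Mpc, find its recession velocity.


v = H0 * d = 70 * 976.2 = 68334.0

68334.0 km/s


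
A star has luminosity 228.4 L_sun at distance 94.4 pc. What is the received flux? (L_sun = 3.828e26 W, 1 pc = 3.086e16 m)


F = L / (4*pi*d^2) = 8.743e+28 / (4*pi*(2.913e+18)^2) = 8.198e-10

8.198e-10 W/m^2


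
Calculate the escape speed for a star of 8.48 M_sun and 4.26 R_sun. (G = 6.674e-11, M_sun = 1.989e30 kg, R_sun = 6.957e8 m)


M = 8.48 * 1.989e30 kg = 1.686672e+31 kg; R = 4.26 * 6.957e8 m = 2.963682e+09 m. v_esc = sqrt(2GM/R) = sqrt(2 * 6.674e-11 * 1.686672e+31 / 2.963682e+09) = 871580.7214

871580.7214 m/s


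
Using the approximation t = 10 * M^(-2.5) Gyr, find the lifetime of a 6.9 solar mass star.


t = 10 * M^(-2.5) = 10 * 6.9^(-2.5) = 0.08

0.08 Gyr


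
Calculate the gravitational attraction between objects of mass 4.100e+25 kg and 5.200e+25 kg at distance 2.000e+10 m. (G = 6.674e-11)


F = G*m1*m2/r^2 = 6.674e-11 * 4.100e+25 * 5.200e+25 / (2.000e+10)^2 = 6.674e-11 * 2.132e+51 / 4.000e+20 = 3.557e+20

3.557e+20 N


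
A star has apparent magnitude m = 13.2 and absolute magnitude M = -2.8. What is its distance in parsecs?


d = 10^((m - M + 5)/5) = 10^((13.2 - -2.8 + 5)/5) = 15848.9319

15848.9319 pc


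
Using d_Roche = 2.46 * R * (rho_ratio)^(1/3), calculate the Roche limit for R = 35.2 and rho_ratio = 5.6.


d_Roche = 2.46 * 35.2 * 5.6^(1/3) = 153.7708

153.7708


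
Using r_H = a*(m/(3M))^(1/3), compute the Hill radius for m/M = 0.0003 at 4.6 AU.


r_H = a * (m/3M)^(1/3) = 4.6 * (0.0003/3)^(1/3) = 0.2135

0.2135 AU


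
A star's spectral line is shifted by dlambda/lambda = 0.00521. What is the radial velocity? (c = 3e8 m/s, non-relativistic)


v = (dlambda/lambda) * c = 0.00521 * 3e8 = 1.563e+06

1.563e+06 m/s


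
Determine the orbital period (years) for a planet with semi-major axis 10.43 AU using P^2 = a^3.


P = a^(3/2) = 10.43^1.5 = 33.6842

33.6842 years


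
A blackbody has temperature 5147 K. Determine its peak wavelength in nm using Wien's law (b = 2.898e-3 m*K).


lam_max = b / T = 2.898e-3 / 5147 = 5.630e-07 m = 563.0464 nm

563.0464 nm


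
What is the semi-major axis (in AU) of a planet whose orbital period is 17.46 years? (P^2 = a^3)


a = P^(2/3) = 17.46^(2/3) = 6.7302

6.7302 AU


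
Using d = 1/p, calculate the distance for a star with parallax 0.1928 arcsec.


d = 1/p = 1/0.1928 = 5.1867

5.1867 pc


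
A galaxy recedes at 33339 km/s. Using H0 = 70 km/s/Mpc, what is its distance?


d = v / H0 = 33339 / 70 = 476.2714

476.2714 Mpc


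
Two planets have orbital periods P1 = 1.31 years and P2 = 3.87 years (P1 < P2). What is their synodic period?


1/P_syn = |1/P1 - 1/P2| = |1/1.31 - 1/3.87| => P_syn = 1.9804

1.9804 years


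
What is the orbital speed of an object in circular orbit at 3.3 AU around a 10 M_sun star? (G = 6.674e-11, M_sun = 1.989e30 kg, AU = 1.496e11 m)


v = sqrt(GM/r) = sqrt(6.674e-11 * 1.989e+31 / 4.937e+11) = 51854.6522

51854.6522 m/s


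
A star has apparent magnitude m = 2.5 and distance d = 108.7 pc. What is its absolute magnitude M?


M = m - 5*log10(d) + 5 = 2.5 - 5*log10(108.7) + 5 = -2.6811

-2.6811


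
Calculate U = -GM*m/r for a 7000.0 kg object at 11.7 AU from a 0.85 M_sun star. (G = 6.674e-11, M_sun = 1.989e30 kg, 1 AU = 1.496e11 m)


M = 0.85 * 1.989e30 kg = 1.69065e+30 kg; r = 11.7 AU * 1.496e11 m/AU = 1.75032e+12 m. U = -GM*m/r = -(6.674e-11 * 1.69065e+30 * 7000.0) / 1.75032e+12 = -4.513e+11

-4.513e+11 J


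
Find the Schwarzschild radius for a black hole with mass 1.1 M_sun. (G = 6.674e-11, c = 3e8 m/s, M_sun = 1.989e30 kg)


M = 1.1 * 1.989e30 kg = 2.1879e+30 kg. rs = 2GM/c^2 = 2 * 6.674e-11 * 2.1879e+30 / (3e8)^2 = 3244.8988

3244.8988 m


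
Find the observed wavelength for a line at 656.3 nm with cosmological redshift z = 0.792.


lam_obs = lam_emit * (1 + z) = 656.3 * (1 + 0.792) = 1176.0896

1176.0896 nm


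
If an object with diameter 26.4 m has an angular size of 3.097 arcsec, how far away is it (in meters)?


D = size / theta_rad, theta_rad = 3.097 * pi/(180*3600) = 1.501e-05, D = 1.758e+06

1.758e+06 m


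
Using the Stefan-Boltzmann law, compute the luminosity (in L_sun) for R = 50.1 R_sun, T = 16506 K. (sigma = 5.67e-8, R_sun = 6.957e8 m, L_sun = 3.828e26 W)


R = 50.1 * 6.957e8 m = 3.485457e+10 m. L = 4*pi*R^2*sigma*T^4 = 4*pi*(3.485457e+10)^2 * 5.67e-8 * 16506^4 = 6.425097826e+31 W. L/L_sun = 6.425097826e+31 / 3.828e26 = 167844.7708

167844.7708 L_sun


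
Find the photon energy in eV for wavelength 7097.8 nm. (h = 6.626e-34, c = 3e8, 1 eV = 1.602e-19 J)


E = hc/lambda = 6.626e-34 * 3e8 / 7.098e-06 = 2.801e-20 J = 0.1748 eV

0.1748 eV


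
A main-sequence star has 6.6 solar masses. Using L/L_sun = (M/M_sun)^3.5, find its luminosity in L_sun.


L/L_sun = (M/M_sun)^3.5 = 6.6^3.5 = 738.5906

738.5906 L_sun


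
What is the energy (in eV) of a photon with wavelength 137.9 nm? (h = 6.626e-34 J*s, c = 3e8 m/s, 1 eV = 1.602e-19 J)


E = hc/lambda = 6.626e-34 * 3e8 / 1.379e-07 = 1.441e-18 J = 8.998 eV

8.998 eV


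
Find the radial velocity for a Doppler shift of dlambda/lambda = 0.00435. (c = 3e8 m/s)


v = (dlambda/lambda) * c = 0.00435 * 3e8 = 1.305e+06

1.305e+06 m/s


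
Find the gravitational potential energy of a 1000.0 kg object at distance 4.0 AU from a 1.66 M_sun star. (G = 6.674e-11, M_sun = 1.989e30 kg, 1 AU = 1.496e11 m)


M = 1.66 * 1.989e30 kg = 3.30174e+30 kg; r = 4.0 AU * 1.496e11 m/AU = 5.984e+11 m. U = -GM*m/r = -(6.674e-11 * 3.30174e+30 * 1000.0) / 5.984e+11 = -3.682e+11

-3.682e+11 J


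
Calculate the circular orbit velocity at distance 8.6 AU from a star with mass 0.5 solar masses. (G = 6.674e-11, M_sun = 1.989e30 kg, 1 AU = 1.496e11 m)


v = sqrt(GM/r) = sqrt(6.674e-11 * 9.945e+29 / 1.287e+12) = 7182.58

7182.58 m/s


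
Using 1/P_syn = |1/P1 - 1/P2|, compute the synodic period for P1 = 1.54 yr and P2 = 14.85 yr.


1/P_syn = |1/P1 - 1/P2| = |1/1.54 - 1/14.85| => P_syn = 1.7182

1.7182 years


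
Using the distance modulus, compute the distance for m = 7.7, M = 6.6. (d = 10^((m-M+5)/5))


d = 10^((m - M + 5)/5) = 10^((7.7 - 6.6 + 5)/5) = 16.5959

16.5959 pc


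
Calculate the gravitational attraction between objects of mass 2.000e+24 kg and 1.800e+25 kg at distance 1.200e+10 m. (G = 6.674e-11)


F = G*m1*m2/r^2 = 6.674e-11 * 2.000e+24 * 1.800e+25 / (1.200e+10)^2 = 6.674e-11 * 3.600e+49 / 1.440e+20 = 1.668e+19

1.668e+19 N


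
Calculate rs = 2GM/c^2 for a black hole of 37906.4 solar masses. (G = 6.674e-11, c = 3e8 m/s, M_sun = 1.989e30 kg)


M = 37906.4 * 1.989e30 kg = 7.53958296e+34 kg. rs = 2GM/c^2 = 2 * 6.674e-11 * 7.53958296e+34 / (3e8)^2 = 1.118e+08

1.118e+08 m


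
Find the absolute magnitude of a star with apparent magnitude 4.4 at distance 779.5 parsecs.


M = m - 5*log10(d) + 5 = 4.4 - 5*log10(779.5) + 5 = -5.0591

-5.0591


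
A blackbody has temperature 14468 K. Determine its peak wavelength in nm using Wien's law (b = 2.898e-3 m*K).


lam_max = b / T = 2.898e-3 / 14468 = 2.003e-07 m = 200.3041 nm

200.3041 nm


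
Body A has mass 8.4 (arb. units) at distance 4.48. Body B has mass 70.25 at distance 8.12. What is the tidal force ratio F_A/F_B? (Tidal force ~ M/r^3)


Ratio = (M1/r1^3) / (M2/r2^3) = (8.4/4.48^3) / (70.25/8.12^3) = 0.712

0.712


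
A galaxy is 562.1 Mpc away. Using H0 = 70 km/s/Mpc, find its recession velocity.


v = H0 * d = 70 * 562.1 = 39347.0

39347.0 km/s


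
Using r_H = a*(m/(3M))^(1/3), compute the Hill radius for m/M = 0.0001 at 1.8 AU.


r_H = a * (m/3M)^(1/3) = 1.8 * (0.0001/3)^(1/3) = 0.0579

0.0579 AU


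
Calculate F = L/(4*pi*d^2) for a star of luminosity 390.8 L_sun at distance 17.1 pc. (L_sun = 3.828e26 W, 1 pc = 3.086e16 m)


F = L / (4*pi*d^2) = 1.496e+29 / (4*pi*(5.277e+17)^2) = 4.275e-08

4.275e-08 W/m^2


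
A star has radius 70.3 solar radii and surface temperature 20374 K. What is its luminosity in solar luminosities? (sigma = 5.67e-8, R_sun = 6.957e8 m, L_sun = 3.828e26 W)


R = 70.3 * 6.957e8 m = 4.890771e+10 m. L = 4*pi*R^2*sigma*T^4 = 4*pi*(4.890771e+10)^2 * 5.67e-8 * 20374^4 = 2.936654044e+32 W. L/L_sun = 2.936654044e+32 / 3.828e26 = 767151.0042

767151.0042 L_sun


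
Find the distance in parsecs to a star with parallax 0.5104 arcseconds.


d = 1/p = 1/0.5104 = 1.9592

1.9592 pc


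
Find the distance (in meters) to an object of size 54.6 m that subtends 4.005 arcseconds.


D = size / theta_rad, theta_rad = 4.005 * pi/(180*3600) = 1.942e-05, D = 2.812e+06

2.812e+06 m


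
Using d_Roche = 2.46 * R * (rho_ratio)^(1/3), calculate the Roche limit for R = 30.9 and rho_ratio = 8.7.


d_Roche = 2.46 * 30.9 * 8.7^(1/3) = 156.3388

156.3388


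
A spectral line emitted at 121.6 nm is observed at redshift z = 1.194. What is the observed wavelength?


lam_obs = lam_emit * (1 + z) = 121.6 * (1 + 1.194) = 266.7904

266.7904 nm


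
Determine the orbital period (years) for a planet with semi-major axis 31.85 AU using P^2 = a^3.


P = a^(3/2) = 31.85^1.5 = 179.748

179.748 years


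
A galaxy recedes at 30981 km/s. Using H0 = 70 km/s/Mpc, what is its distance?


d = v / H0 = 30981 / 70 = 442.5857

442.5857 Mpc


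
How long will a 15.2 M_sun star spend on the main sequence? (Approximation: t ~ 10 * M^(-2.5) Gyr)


t = 10 * M^(-2.5) = 10 * 15.2^(-2.5) = 0.0111

0.0111 Gyr


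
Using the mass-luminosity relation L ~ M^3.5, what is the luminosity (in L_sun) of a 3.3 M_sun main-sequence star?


L/L_sun = (M/M_sun)^3.5 = 3.3^3.5 = 65.2828

65.2828 L_sun


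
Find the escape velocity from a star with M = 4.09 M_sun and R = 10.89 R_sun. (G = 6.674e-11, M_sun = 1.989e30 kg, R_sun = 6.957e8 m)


M = 4.09 * 1.989e30 kg = 8.13501e+30 kg; R = 10.89 * 6.957e8 m = 7.576173e+09 m. v_esc = sqrt(2GM/R) = sqrt(2 * 6.674e-11 * 8.13501e+30 / 7.576173e+09) = 378583.9542

378583.9542 m/s


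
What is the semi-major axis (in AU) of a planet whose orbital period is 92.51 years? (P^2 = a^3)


a = P^(2/3) = 92.51^(2/3) = 20.4547

20.4547 AU


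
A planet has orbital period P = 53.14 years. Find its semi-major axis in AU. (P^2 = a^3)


a = P^(2/3) = 53.14^(2/3) = 14.1345

14.1345 AU


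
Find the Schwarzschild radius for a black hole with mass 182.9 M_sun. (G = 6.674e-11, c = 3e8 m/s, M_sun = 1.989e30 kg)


M = 182.9 * 1.989e30 kg = 3.637881e+32 kg. rs = 2GM/c^2 = 2 * 6.674e-11 * 3.637881e+32 / (3e8)^2 = 539538.1732

539538.1732 m


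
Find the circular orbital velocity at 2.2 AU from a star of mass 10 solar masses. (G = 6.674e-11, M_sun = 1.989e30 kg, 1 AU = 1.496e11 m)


v = sqrt(GM/r) = sqrt(6.674e-11 * 1.989e+31 / 3.291e+11) = 63508.7194

63508.7194 m/s


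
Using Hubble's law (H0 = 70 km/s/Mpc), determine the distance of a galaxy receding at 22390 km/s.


d = v / H0 = 22390 / 70 = 319.8571

319.8571 Mpc


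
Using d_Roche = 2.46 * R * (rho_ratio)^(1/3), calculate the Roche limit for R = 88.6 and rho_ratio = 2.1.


d_Roche = 2.46 * 88.6 * 2.1^(1/3) = 279.1099

279.1099


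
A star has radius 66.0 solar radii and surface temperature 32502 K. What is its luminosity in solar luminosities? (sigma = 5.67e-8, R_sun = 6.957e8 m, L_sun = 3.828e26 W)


R = 66.0 * 6.957e8 m = 4.59162e+10 m. L = 4*pi*R^2*sigma*T^4 = 4*pi*(4.59162e+10)^2 * 5.67e-8 * 32502^4 = 1.676351721e+33 W. L/L_sun = 1.676351721e+33 / 3.828e26 = 4.379e+06

4.379e+06 L_sun


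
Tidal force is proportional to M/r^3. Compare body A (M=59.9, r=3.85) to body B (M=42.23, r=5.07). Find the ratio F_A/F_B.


Ratio = (M1/r1^3) / (M2/r2^3) = (59.9/3.85^3) / (42.23/5.07^3) = 3.2393

3.2393


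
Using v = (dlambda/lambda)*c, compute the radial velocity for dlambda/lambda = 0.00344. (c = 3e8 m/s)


v = (dlambda/lambda) * c = 0.00344 * 3e8 = 1.032e+06

1.032e+06 m/s


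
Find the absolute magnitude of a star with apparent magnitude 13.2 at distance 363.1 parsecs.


M = m - 5*log10(d) + 5 = 13.2 - 5*log10(363.1) + 5 = 5.3999

5.3999


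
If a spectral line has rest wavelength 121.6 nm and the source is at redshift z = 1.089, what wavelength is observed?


lam_obs = lam_emit * (1 + z) = 121.6 * (1 + 1.089) = 254.0224

254.0224 nm


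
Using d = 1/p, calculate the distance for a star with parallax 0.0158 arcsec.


d = 1/p = 1/0.0158 = 63.2911

63.2911 pc


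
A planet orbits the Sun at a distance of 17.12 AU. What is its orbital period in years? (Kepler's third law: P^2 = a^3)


P = a^(3/2) = 17.12^1.5 = 70.8363

70.8363 years


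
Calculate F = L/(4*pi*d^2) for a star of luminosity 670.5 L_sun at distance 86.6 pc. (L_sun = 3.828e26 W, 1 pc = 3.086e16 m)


F = L / (4*pi*d^2) = 2.567e+29 / (4*pi*(2.672e+18)^2) = 2.860e-09

2.860e-09 W/m^2


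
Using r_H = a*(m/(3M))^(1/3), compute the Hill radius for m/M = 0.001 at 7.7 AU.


r_H = a * (m/3M)^(1/3) = 7.7 * (0.001/3)^(1/3) = 0.5339

0.5339 AU


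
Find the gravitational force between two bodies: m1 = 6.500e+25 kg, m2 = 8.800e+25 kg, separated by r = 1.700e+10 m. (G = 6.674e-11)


F = G*m1*m2/r^2 = 6.674e-11 * 6.500e+25 * 8.800e+25 / (1.700e+10)^2 = 6.674e-11 * 5.720e+51 / 2.890e+20 = 1.321e+21

1.321e+21 N


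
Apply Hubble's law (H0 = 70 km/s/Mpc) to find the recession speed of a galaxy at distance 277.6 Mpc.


v = H0 * d = 70 * 277.6 = 19432.0

19432.0 km/s


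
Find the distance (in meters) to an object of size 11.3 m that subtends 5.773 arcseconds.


D = size / theta_rad, theta_rad = 5.773 * pi/(180*3600) = 2.799e-05, D = 403740.2236

403740.2236 m


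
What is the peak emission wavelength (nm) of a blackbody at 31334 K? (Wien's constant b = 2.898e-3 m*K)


lam_max = b / T = 2.898e-3 / 31334 = 9.249e-08 m = 92.4874 nm

92.4874 nm


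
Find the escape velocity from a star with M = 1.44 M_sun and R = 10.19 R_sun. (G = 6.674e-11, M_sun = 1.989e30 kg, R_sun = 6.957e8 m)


M = 1.44 * 1.989e30 kg = 2.86416e+30 kg; R = 10.19 * 6.957e8 m = 7.089183e+09 m. v_esc = sqrt(2GM/R) = sqrt(2 * 6.674e-11 * 2.86416e+30 / 7.089183e+09) = 232224.8243

232224.8243 m/s


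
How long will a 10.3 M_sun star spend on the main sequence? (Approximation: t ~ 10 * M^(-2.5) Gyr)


t = 10 * M^(-2.5) = 10 * 10.3^(-2.5) = 0.0294

0.0294 Gyr


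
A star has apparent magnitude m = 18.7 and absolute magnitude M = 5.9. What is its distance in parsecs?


d = 10^((m - M + 5)/5) = 10^((18.7 - 5.9 + 5)/5) = 3630.7805

3630.7805 pc


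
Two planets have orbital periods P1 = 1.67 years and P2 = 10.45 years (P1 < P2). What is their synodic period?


1/P_syn = |1/P1 - 1/P2| = |1/1.67 - 1/10.45| => P_syn = 1.9876

1.9876 years


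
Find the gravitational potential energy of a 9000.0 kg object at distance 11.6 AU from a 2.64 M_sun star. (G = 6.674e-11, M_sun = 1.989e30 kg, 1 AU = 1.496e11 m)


M = 2.64 * 1.989e30 kg = 5.25096e+30 kg; r = 11.6 AU * 1.496e11 m/AU = 1.73536e+12 m. U = -GM*m/r = -(6.674e-11 * 5.25096e+30 * 9000.0) / 1.73536e+12 = -1.818e+12

-1.818e+12 J


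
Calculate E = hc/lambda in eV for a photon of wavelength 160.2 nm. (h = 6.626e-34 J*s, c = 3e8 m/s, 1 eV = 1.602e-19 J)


E = hc/lambda = 6.626e-34 * 3e8 / 1.602e-07 = 1.241e-18 J = 7.7455 eV

7.7455 eV


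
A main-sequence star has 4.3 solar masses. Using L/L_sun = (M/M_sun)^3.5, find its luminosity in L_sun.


L/L_sun = (M/M_sun)^3.5 = 4.3^3.5 = 164.8692

164.8692 L_sun


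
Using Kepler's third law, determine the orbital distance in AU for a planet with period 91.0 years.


a = P^(2/3) = 91.0^(2/3) = 20.2315

20.2315 AU


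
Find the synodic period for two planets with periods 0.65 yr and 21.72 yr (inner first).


1/P_syn = |1/P1 - 1/P2| = |1/0.65 - 1/21.72| => P_syn = 0.6701

0.6701 years


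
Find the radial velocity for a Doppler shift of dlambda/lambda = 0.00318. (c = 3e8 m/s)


v = (dlambda/lambda) * c = 0.00318 * 3e8 = 954000.0

954000.0 m/s


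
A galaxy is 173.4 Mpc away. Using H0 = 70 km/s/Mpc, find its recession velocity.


v = H0 * d = 70 * 173.4 = 12138.0

12138.0 km/s


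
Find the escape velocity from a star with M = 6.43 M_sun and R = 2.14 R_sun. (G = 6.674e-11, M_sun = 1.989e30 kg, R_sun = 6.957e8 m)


M = 6.43 * 1.989e30 kg = 1.278927e+31 kg; R = 2.14 * 6.957e8 m = 1.488798e+09 m. v_esc = sqrt(2GM/R) = sqrt(2 * 6.674e-11 * 1.278927e+31 / 1.488798e+09) = 1.071e+06

1.071e+06 m/s


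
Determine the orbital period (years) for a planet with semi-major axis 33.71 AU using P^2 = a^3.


P = a^(3/2) = 33.71^1.5 = 195.7213

195.7213 years


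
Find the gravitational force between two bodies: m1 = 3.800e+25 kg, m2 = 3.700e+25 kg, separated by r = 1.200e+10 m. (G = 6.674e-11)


F = G*m1*m2/r^2 = 6.674e-11 * 3.800e+25 * 3.700e+25 / (1.200e+10)^2 = 6.674e-11 * 1.406e+51 / 1.440e+20 = 6.516e+20

6.516e+20 N


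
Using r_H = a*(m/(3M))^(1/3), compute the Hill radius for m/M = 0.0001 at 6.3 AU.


r_H = a * (m/3M)^(1/3) = 6.3 * (0.0001/3)^(1/3) = 0.2028

0.2028 AU


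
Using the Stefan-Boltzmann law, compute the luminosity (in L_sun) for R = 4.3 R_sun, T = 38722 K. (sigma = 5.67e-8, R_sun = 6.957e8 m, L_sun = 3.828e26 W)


R = 4.3 * 6.957e8 m = 2.99151e+09 m. L = 4*pi*R^2*sigma*T^4 = 4*pi*(2.99151e+09)^2 * 5.67e-8 * 38722^4 = 1.433523983e+31 W. L/L_sun = 1.433523983e+31 / 3.828e26 = 37448.3799

37448.3799 L_sun


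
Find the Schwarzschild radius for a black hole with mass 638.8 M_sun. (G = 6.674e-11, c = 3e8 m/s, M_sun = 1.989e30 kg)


M = 638.8 * 1.989e30 kg = 1.2705732e+33 kg. rs = 2GM/c^2 = 2 * 6.674e-11 * 1.2705732e+33 / (3e8)^2 = 1.884e+06

1.884e+06 m


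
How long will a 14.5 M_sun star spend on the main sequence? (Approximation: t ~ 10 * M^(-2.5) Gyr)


t = 10 * M^(-2.5) = 10 * 14.5^(-2.5) = 0.0125

0.0125 Gyr


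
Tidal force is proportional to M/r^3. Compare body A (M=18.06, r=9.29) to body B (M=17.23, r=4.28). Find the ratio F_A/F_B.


Ratio = (M1/r1^3) / (M2/r2^3) = (18.06/9.29^3) / (17.23/4.28^3) = 0.1025

0.1025


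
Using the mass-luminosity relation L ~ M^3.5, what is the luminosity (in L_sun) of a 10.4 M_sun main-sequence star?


L/L_sun = (M/M_sun)^3.5 = 10.4^3.5 = 3627.5774

3627.5774 L_sun


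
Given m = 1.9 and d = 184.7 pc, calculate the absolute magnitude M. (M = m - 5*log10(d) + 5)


M = m - 5*log10(d) + 5 = 1.9 - 5*log10(184.7) + 5 = -4.4323

-4.4323


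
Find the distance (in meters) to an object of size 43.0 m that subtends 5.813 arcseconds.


D = size / theta_rad, theta_rad = 5.813 * pi/(180*3600) = 2.818e-05, D = 1.526e+06

1.526e+06 m


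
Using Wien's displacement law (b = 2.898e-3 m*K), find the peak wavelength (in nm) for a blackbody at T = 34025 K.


lam_max = b / T = 2.898e-3 / 34025 = 8.517e-08 m = 85.1727 nm

85.1727 nm


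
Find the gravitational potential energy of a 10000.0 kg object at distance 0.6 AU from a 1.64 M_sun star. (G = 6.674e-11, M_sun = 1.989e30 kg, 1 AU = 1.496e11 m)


M = 1.64 * 1.989e30 kg = 3.26196e+30 kg; r = 0.6 AU * 1.496e11 m/AU = 8.976e+10 m. U = -GM*m/r = -(6.674e-11 * 3.26196e+30 * 10000.0) / 8.976e+10 = -2.425e+13

-2.425e+13 J


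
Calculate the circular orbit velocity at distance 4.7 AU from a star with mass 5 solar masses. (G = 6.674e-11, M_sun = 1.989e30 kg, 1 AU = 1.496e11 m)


v = sqrt(GM/r) = sqrt(6.674e-11 * 9.945e+30 / 7.031e+11) = 30724.2131

30724.2131 m/s


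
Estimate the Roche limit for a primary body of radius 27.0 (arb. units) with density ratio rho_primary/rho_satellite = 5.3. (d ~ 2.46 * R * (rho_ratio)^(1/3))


d_Roche = 2.46 * 27.0 * 5.3^(1/3) = 115.8042

115.8042


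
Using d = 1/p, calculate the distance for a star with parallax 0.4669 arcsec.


d = 1/p = 1/0.4669 = 2.1418

2.1418 pc


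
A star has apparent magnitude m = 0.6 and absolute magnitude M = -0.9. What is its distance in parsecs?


d = 10^((m - M + 5)/5) = 10^((0.6 - -0.9 + 5)/5) = 19.9526

19.9526 pc


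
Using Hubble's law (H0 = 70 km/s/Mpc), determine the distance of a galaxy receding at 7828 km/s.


d = v / H0 = 7828 / 70 = 111.8286

111.8286 Mpc


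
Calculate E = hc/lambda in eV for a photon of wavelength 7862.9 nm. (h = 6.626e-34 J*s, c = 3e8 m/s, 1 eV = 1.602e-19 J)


E = hc/lambda = 6.626e-34 * 3e8 / 7.863e-06 = 2.528e-20 J = 0.1578 eV

0.1578 eV


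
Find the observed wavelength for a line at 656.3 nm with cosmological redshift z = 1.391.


lam_obs = lam_emit * (1 + z) = 656.3 * (1 + 1.391) = 1569.2133

1569.2133 nm


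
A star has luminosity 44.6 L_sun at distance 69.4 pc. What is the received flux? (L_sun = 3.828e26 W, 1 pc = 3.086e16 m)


F = L / (4*pi*d^2) = 1.707e+28 / (4*pi*(2.142e+18)^2) = 2.962e-10

2.962e-10 W/m^2


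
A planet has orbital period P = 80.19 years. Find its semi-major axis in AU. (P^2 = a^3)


a = P^(2/3) = 80.19^(2/3) = 18.5957

18.5957 AU


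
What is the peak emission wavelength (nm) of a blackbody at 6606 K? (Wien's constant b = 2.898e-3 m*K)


lam_max = b / T = 2.898e-3 / 6606 = 4.387e-07 m = 438.6921 nm

438.6921 nm


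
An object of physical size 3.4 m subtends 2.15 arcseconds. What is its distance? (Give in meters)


D = size / theta_rad, theta_rad = 2.15 * pi/(180*3600) = 1.042e-05, D = 326186.2052

326186.2052 m


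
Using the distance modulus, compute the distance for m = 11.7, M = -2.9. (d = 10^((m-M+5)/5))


d = 10^((m - M + 5)/5) = 10^((11.7 - -2.9 + 5)/5) = 8317.6377

8317.6377 pc


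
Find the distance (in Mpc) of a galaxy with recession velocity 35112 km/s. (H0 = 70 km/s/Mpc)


d = v / H0 = 35112 / 70 = 501.6

501.6 Mpc


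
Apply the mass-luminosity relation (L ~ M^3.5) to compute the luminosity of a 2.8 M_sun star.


L/L_sun = (M/M_sun)^3.5 = 2.8^3.5 = 36.7327

36.7327 L_sun


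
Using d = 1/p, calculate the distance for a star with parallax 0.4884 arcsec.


d = 1/p = 1/0.4884 = 2.0475

2.0475 pc


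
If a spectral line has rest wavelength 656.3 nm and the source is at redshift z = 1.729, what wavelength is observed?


lam_obs = lam_emit * (1 + z) = 656.3 * (1 + 1.729) = 1791.0427

1791.0427 nm


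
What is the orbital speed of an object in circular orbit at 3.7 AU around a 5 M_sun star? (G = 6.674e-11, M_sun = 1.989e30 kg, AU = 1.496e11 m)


v = sqrt(GM/r) = sqrt(6.674e-11 * 9.945e+30 / 5.535e+11) = 34628.1138

34628.1138 m/s


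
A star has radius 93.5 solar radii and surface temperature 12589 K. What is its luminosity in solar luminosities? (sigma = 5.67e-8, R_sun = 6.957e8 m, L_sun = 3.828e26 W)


R = 93.5 * 6.957e8 m = 6.504795e+10 m. L = 4*pi*R^2*sigma*T^4 = 4*pi*(6.504795e+10)^2 * 5.67e-8 * 12589^4 = 7.57225247e+31 W. L/L_sun = 7.57225247e+31 / 3.828e26 = 197812.238

197812.238 L_sun


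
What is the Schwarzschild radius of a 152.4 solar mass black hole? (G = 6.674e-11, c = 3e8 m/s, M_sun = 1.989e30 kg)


M = 152.4 * 1.989e30 kg = 3.031236e+32 kg. rs = 2GM/c^2 = 2 * 6.674e-11 * 3.031236e+32 / (3e8)^2 = 449565.9792

449565.9792 m


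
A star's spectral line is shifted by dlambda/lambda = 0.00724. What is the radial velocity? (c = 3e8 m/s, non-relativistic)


v = (dlambda/lambda) * c = 0.00724 * 3e8 = 2.172e+06

2.172e+06 m/s


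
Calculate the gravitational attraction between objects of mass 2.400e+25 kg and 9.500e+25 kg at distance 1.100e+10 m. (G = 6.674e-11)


F = G*m1*m2/r^2 = 6.674e-11 * 2.400e+25 * 9.500e+25 / (1.100e+10)^2 = 6.674e-11 * 2.280e+51 / 1.210e+20 = 1.258e+21

1.258e+21 N


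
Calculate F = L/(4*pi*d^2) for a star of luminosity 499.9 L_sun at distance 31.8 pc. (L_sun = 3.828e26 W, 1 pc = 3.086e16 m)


F = L / (4*pi*d^2) = 1.914e+29 / (4*pi*(9.813e+17)^2) = 1.581e-08

1.581e-08 W/m^2


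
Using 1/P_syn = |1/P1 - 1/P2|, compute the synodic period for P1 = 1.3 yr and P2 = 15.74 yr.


1/P_syn = |1/P1 - 1/P2| = |1/1.3 - 1/15.74| => P_syn = 1.417

1.417 years


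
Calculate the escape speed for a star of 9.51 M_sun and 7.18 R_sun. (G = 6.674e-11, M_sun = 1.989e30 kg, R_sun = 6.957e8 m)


M = 9.51 * 1.989e30 kg = 1.891539e+31 kg; R = 7.18 * 6.957e8 m = 4.995126e+09 m. v_esc = sqrt(2GM/R) = sqrt(2 * 6.674e-11 * 1.891539e+31 / 4.995126e+09) = 710955.675

710955.675 m/s


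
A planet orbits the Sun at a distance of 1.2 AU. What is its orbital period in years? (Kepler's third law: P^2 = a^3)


P = a^(3/2) = 1.2^1.5 = 1.3145

1.3145 years


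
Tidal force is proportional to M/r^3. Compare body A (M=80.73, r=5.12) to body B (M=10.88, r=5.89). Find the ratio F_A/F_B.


Ratio = (M1/r1^3) / (M2/r2^3) = (80.73/5.12^3) / (10.88/5.89^3) = 11.2965

11.2965


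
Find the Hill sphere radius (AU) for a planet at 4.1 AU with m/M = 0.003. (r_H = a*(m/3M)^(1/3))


r_H = a * (m/3M)^(1/3) = 4.1 * (0.003/3)^(1/3) = 0.41

0.41 AU


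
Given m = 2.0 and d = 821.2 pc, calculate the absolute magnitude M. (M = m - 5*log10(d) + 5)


M = m - 5*log10(d) + 5 = 2.0 - 5*log10(821.2) + 5 = -7.5722

-7.5722


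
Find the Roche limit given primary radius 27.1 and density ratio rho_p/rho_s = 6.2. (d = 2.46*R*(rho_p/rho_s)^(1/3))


d_Roche = 2.46 * 27.1 * 6.2^(1/3) = 122.4715

122.4715


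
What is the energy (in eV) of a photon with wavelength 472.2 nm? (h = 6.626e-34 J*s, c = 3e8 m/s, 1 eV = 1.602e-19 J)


E = hc/lambda = 6.626e-34 * 3e8 / 4.722e-07 = 4.210e-19 J = 2.6278 eV

2.6278 eV
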